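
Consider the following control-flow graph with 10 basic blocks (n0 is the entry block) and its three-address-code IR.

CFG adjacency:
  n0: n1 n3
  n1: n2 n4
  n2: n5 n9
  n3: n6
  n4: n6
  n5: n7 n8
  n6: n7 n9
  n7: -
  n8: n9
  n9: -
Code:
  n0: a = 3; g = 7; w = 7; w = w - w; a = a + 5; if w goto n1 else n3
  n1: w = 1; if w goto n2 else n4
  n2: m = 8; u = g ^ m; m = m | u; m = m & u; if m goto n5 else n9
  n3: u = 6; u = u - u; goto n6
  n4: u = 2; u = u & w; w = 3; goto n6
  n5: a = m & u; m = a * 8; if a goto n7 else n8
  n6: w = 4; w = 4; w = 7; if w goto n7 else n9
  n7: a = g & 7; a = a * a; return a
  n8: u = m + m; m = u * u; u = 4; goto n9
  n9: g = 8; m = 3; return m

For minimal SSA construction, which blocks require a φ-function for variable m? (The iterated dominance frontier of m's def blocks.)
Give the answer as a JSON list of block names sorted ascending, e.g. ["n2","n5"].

idom tree: n1←n0 n2←n1 n3←n0 n4←n1 n5←n2 n6←n0 n7←n0 n8←n5 n9←n0
Dom∩ at merges:
  n6: preds {n3,n4}: {n0,n3} ∩ {n0,n1,n4} = {n0}; idom=n0
  n7: preds {n5,n6}: {n0,n1,n2,n5} ∩ {n0,n6} = {n0}; idom=n0
  n9: preds {n2,n6,n8}: {n0,n1,n2} ∩ {n0,n6} ∩ {n0,n1,n2,n5,n8} = {n0}; idom=n0

DF derivation:
  n6←n3: walk n3 to n0
  n6←n4: walk n4→n1 to n0
  n7←n5: walk n5→n2→n1 to n0
  n7←n6: walk n6 to n0
  n9←n2: walk n2→n1 to n0
  n9←n6: walk n6 to n0
  n9←n8: walk n8→n5→n2→n1 to n0
  DF(n0)=∅
  DF(n1)={n6,n7,n9}
  DF(n2)={n7,n9}
  DF(n3)={n6}
  DF(n4)={n6}
  DF(n5)={n7,n9}
  DF(n6)={n7,n9}
  DF(n7)=∅
  DF(n8)={n9}
  DF(n9)=∅

φ for m: defs {n2,n5,n8,n9}
  DF⁺ = {n7,n9}

Answer: ["n7", "n9"]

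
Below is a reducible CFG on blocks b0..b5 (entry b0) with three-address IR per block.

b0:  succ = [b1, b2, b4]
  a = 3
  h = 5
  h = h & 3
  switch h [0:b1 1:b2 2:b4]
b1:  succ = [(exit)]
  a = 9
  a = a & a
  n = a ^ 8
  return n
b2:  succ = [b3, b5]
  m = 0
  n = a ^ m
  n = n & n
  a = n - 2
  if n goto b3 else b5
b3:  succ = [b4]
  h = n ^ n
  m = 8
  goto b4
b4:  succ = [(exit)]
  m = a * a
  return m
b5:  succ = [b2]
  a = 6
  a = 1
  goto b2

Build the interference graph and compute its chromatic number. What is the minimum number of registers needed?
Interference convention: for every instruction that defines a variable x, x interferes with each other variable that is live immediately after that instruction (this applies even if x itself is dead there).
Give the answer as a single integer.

Answer: 2

Derivation:
def/use:
  b0 def {a,h} use ∅
  b1 def {a,n} use ∅
  b2 def {a,m,n} use {a}
  b3 def {h,m} use {n}
  b4 def {m} use {a}
  b5 def {a} use ∅

Liveness:
  b0 li=∅ lo={a}
  b1 li=∅ lo=∅
  b2 li={a} lo={a,n}
  b3 li={a,n} lo={a}
  b4 li={a} lo=∅
  b5 li=∅ lo={a}

Conflict graph:
  a↔{h,m,n}
  h↔{a}
  m↔{a}
  n↔{a}

Chromatic number:
  lower bound: {a,h} mutually conflict ⇒ χ ≥ 2
  assign a→R0 h→R1 m→R1 n→R1 — no edge inside a register ⇒ χ ≤ 2
  χ = 2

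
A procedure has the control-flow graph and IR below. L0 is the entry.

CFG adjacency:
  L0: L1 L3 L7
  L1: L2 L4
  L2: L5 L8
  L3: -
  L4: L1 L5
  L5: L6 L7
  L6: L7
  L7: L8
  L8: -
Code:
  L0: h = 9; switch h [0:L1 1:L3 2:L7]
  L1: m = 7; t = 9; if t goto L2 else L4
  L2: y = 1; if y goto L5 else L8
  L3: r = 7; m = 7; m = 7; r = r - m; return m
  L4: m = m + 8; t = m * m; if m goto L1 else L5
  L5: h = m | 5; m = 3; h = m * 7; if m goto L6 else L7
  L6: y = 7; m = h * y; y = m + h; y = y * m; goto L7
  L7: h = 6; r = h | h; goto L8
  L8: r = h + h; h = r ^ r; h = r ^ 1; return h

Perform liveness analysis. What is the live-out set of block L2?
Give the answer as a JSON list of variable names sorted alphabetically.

Answer: ["h", "m"]

Analysis:
Block summaries:
  L0 def {h} use ∅
  L1 def {m,t} use ∅
  L2 def {y} use ∅
  L3 def {m,r} use ∅
  L4 def {m,t} use {m}
  L5 def {h,m} use {m}
  L6 def {m,y} use {h}
  L7 def {h,r} use ∅
  L8 def {h,r} use {h}

Liveness:
  live L0: ∅→{h}
  live L1: {h}→{h,m}
  live L2: {h,m}→{h,m}
  live L3: ∅→∅
  live L4: {h,m}→{h,m}
  live L5: {m}→{h}
  live L6: {h}→∅
  live L7: ∅→{h}
  live L8: {h}→∅

live-out(L2) = ["h", "m"]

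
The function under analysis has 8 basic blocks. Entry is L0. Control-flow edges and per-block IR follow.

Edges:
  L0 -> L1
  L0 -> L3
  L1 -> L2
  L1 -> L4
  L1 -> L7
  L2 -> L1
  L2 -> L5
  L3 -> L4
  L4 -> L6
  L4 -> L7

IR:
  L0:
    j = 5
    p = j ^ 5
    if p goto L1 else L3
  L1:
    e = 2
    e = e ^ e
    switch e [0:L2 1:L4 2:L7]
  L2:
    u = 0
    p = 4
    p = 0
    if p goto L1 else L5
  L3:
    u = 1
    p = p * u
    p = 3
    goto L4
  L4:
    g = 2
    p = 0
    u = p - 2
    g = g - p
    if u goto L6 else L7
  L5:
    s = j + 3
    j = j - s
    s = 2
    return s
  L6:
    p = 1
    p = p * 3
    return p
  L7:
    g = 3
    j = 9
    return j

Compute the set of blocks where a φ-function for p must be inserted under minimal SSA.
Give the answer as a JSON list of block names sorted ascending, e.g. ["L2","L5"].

Answer: ["L1", "L4", "L7"]

Derivation:
idom tree: L1←L0 L2←L1 L3←L0 L4←L0 L5←L2 L6←L4 L7←L0
Dom∩ at merges:
  L1: preds {L0,L2}: {L0} ∩ {L0,L1,L2} = {L0}; idom=L0
  L4: preds {L1,L3}: {L0,L1} ∩ {L0,L3} = {L0}; idom=L0
  L7: preds {L1,L4}: {L0,L1} ∩ {L0,L4} = {L0}; idom=L0

Frontier:
  L1←L0: walk · to L0
  L1←L2: walk L2→L1 to L0
  L4←L1: walk L1 to L0
  L4←L3: walk L3 to L0
  L7←L1: walk L1 to L0
  L7←L4: walk L4 to L0
  L0 → ∅
  L1 → {L1,L4,L7}
  L2 → {L1}
  L3 → {L4}
  L4 → {L7}
  L5 → ∅
  L6 → ∅
  L7 → ∅

φ for p: defs {L0,L2,L3,L4,L6}
  DF⁺ = {L1,L4,L7}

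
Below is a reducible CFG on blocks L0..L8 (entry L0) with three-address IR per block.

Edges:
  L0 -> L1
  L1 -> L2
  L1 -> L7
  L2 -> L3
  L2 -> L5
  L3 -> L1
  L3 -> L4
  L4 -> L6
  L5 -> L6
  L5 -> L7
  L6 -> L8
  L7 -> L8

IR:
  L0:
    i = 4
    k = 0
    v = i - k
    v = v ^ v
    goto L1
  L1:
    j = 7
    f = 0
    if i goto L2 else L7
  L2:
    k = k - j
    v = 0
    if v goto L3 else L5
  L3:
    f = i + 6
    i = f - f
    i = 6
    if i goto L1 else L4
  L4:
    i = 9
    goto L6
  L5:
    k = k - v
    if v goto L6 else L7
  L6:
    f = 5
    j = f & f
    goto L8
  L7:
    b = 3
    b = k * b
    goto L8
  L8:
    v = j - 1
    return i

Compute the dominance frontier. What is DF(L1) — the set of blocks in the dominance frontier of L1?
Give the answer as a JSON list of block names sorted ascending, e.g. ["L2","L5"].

idom tree: L1←L0 L2←L1 L3←L2 L4←L3 L5←L2 L6←L2 L7←L1 L8←L1
Join-block Dom:
  L1: preds {L0,L3}: {L0} ∩ {L0,L1,L2,L3} = {L0}; idom=L0
  L6: preds {L4,L5}: {L0,L1,L2,L3,L4} ∩ {L0,L1,L2,L5} = {L0,L1,L2}; idom=L2
  L7: preds {L1,L5}: {L0,L1} ∩ {L0,L1,L2,L5} = {L0,L1}; idom=L1
  L8: preds {L6,L7}: {L0,L1,L2,L6} ∩ {L0,L1,L7} = {L0,L1}; idom=L1

DF derivation:
  L1←L0: walk · to L0
  L1←L3: walk L3→L2→L1 to L0
  L6←L4: walk L4→L3 to L2
  L6←L5: walk L5 to L2
  L7←L1: walk · to L1
  L7←L5: walk L5→L2 to L1
  L8←L6: walk L6→L2 to L1
  L8←L7: walk L7 to L1
  L0 → ∅
  L1 → {L1}
  L2 → {L1,L7,L8}
  L3 → {L1,L6}
  L4 → {L6}
  L5 → {L6,L7}
  L6 → {L8}
  L7 → {L8}
  L8 → ∅

DF(L1) = ["L1"]

Answer: ["L1"]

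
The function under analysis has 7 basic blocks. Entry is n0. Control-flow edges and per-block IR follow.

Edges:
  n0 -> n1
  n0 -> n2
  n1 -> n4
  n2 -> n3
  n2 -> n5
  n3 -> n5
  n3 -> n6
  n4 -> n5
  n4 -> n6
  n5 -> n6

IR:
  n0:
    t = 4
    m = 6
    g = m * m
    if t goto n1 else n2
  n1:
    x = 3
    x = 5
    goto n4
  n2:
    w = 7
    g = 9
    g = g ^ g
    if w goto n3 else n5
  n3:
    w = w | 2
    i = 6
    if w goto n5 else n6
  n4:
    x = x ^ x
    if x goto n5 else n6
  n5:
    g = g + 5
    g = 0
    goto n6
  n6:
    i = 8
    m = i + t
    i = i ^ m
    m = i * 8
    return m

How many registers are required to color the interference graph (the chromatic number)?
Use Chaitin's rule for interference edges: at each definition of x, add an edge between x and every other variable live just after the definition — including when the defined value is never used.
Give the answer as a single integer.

Answer: 4

Analysis:
Block summaries:
  n0 def {g,m,t} use ∅
  n1 def {x} use ∅
  n2 def {g,w} use ∅
  n3 def {i,w} use {w}
  n4 def {x} use {x}
  n5 def {g} use {g}
  n6 def {i,m} use {t}

Live sets:
  n0: in=∅ out={g,t}
  n1: in={g,t} out={g,t,x}
  n2: in={t} out={g,t,w}
  n3: in={g,t,w} out={g,t}
  n4: in={g,t,x} out={g,t}
  n5: in={g,t} out={t}
  n6: in={t} out=∅

Interfere edges:
  g: {i,t,w,x}
  i: {g,m,t,w}
  m: {i,t}
  t: {g,i,m,w,x}
  w: {g,i,t}
  x: {g,t}

Chromatic number:
  lower bound: {g,i,t,w} mutually conflict ⇒ χ ≥ 4
  4-colouring: R0={t}  R1={g,m}  R2={i,x}  R3={w}
  χ = 4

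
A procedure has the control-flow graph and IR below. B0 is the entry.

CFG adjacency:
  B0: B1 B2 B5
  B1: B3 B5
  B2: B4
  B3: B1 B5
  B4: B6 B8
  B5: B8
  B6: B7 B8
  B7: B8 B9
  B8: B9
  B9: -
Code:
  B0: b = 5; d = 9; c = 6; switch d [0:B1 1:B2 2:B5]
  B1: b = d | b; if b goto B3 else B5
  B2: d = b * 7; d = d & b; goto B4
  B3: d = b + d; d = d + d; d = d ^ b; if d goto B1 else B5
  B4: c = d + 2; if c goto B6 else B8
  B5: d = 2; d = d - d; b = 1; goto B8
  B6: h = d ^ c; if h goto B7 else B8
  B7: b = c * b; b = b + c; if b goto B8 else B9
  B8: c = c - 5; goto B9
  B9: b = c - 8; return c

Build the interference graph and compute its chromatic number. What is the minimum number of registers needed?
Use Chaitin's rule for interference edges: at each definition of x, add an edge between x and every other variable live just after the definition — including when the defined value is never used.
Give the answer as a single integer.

def/use:
  B0 def {b,c,d} use ∅
  B1 def {b} use {b,d}
  B2 def {d} use {b}
  B3 def {d} use {b,d}
  B4 def {c} use {d}
  B5 def {b,d} use ∅
  B6 def {h} use {c,d}
  B7 def {b} use {b,c}
  B8 def {c} use {c}
  B9 def {b} use {c}

Backward fixpoint:
  B0: in=∅ out={b,c,d}
  B1: in={b,c,d} out={b,c,d}
  B2: in={b} out={b,d}
  B3: in={b,c,d} out={b,c,d}
  B4: in={b,d} out={b,c,d}
  B5: in={c} out={c}
  B6: in={b,c,d} out={b,c}
  B7: in={b,c} out={c}
  B8: in={c} out={c}
  B9: in={c} out=∅

Conflict graph:
  b↔{c,d,h}
  c↔{b,d,h}
  d↔{b,c}
  h↔{b,c}

Colouring:
  {b,c,d} pairwise interfere (3-clique) ⇒ χ ≥ 3
  assign b→c0 c→c1 d→c2 h→c2 — no edge inside a register ⇒ χ ≤ 3
  χ = 3

Answer: 3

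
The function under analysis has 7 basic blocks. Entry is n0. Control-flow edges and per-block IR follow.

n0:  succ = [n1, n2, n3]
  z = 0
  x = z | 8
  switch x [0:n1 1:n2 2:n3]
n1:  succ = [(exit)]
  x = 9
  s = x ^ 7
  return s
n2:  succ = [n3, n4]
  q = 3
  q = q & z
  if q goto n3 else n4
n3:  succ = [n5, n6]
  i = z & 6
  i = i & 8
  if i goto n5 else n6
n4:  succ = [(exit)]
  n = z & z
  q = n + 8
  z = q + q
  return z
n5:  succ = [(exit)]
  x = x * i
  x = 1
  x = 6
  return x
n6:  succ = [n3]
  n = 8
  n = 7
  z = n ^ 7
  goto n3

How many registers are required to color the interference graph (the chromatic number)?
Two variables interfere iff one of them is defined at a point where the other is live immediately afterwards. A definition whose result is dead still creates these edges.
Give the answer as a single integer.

Answer: 3

Working:
Block summaries:
  n0: def={x,z} ue=∅
  n1: def={s,x} ue=∅
  n2: def={q} ue={z}
  n3: def={i} ue={z}
  n4: def={n,q,z} ue={z}
  n5: def={x} ue={i,x}
  n6: def={n,z} ue=∅

Live sets:
  n0 li=∅ lo={x,z}
  n1 li=∅ lo=∅
  n2 li={x,z} lo={x,z}
  n3 li={x,z} lo={i,x}
  n4 li={z} lo=∅
  n5 li={i,x} lo=∅
  n6 li={x} lo={x,z}

Interference:
  i: {x}
  n: {x}
  q: {x,z}
  s: ∅
  x: {i,n,q,z}
  z: {q,x}

Chromatic number:
  {q,x,z} pairwise interfere (3-clique) ⇒ χ ≥ 3
  3-colouring: c0={s,x}  c1={i,n,q}  c2={z}
  χ = 3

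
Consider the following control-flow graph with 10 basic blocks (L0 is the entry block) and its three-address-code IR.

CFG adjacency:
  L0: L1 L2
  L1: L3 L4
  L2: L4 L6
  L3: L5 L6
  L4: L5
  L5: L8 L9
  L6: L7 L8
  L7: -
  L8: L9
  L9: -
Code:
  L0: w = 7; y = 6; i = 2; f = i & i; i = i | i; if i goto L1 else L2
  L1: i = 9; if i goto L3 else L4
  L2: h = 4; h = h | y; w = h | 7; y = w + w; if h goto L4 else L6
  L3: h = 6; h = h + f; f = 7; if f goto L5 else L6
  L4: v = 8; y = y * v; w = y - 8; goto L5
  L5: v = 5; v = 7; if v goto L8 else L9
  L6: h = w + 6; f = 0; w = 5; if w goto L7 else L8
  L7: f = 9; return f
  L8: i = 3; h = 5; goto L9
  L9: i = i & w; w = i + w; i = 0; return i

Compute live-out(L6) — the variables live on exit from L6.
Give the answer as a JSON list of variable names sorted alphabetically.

Answer: ["w"]

Analysis:
Block summaries:
  L0 def {f,i,w,y} use ∅
  L1 def {i} use ∅
  L2 def {h,w,y} use {y}
  L3 def {f,h} use {f}
  L4 def {v,w,y} use {y}
  L5 def {v} use ∅
  L6 def {f,h,w} use {w}
  L7 def {f} use ∅
  L8 def {h,i} use ∅
  L9 def {i,w} use {i,w}

Liveness:
  L0 li=∅ lo={f,i,w,y}
  L1 li={f,w,y} lo={f,i,w,y}
  L2 li={i,y} lo={i,w,y}
  L3 li={f,i,w} lo={i,w}
  L4 li={i,y} lo={i,w}
  L5 li={i,w} lo={i,w}
  L6 li={w} lo={w}
  L7 li=∅ lo=∅
  L8 li={w} lo={i,w}
  L9 li={i,w} lo=∅

live-out(L6) = ["w"]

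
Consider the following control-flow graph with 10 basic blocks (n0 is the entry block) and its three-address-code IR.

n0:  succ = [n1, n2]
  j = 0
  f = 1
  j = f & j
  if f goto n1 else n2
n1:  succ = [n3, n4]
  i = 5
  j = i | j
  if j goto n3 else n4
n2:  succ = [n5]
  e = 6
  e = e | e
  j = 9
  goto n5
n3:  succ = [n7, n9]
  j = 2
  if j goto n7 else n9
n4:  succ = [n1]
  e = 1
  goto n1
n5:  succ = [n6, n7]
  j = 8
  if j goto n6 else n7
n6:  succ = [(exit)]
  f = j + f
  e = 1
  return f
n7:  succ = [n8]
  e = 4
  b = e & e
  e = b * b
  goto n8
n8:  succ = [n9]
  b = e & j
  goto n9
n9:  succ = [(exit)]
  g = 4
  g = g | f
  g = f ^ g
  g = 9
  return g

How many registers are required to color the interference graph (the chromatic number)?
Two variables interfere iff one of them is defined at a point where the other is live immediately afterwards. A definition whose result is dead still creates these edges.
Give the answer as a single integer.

Answer: 3

Working:
Block summaries:
  n0 def {f,j} use ∅
  n1 def {i,j} use {j}
  n2 def {e,j} use ∅
  n3 def {j} use ∅
  n4 def {e} use ∅
  n5 def {j} use ∅
  n6 def {e,f} use {f,j}
  n7 def {b,e} use ∅
  n8 def {b} use {e,j}
  n9 def {g} use {f}

Live sets:
  live n0: ∅→{f,j}
  live n1: {f,j}→{f,j}
  live n2: {f}→{f}
  live n3: {f}→{f,j}
  live n4: {f,j}→{f,j}
  live n5: {f}→{f,j}
  live n6: {f,j}→∅
  live n7: {f,j}→{e,f,j}
  live n8: {e,f,j}→{f}
  live n9: {f}→∅

Interfere edges:
  b: {f,j}
  e: {f,j}
  f: {b,e,g,i,j}
  g: {f}
  i: {f,j}
  j: {b,e,f,i}

Colouring:
  clique {b,f,j} ⇒ need ≥ 3
  3-colouring: R0={f}  R1={g,j}  R2={b,e,i}
  χ = 3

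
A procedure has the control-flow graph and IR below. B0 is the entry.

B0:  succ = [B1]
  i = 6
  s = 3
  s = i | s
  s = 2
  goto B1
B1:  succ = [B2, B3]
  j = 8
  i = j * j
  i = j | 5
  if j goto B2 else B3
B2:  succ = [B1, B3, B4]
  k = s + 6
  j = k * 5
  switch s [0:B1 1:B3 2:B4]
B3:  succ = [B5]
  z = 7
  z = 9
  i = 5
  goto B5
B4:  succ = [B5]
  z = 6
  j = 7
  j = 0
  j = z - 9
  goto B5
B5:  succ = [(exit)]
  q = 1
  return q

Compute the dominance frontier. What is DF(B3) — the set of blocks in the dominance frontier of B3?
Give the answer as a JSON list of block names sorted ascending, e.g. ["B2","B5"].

Answer: ["B5"]

Analysis:
idom tree: B1←B0 B2←B1 B3←B1 B4←B2 B5←B1
Dom at joins:
  B1: preds {B0,B2}: {B0} ∩ {B0,B1,B2} = {B0}; idom=B0
  B3: preds {B1,B2}: {B0,B1} ∩ {B0,B1,B2} = {B0,B1}; idom=B1
  B5: preds {B3,B4}: {B0,B1,B3} ∩ {B0,B1,B2,B4} = {B0,B1}; idom=B1

Frontier:
  B1←B0: walk · to B0
  B1←B2: walk B2→B1 to B0
  B3←B1: walk · to B1
  B3←B2: walk B2 to B1
  B5←B3: walk B3 to B1
  B5←B4: walk B4→B2 to B1
  B0 → ∅
  B1 → {B1}
  B2 → {B1,B3,B5}
  B3 → {B5}
  B4 → {B5}
  B5 → ∅

DF(B3) = ["B5"]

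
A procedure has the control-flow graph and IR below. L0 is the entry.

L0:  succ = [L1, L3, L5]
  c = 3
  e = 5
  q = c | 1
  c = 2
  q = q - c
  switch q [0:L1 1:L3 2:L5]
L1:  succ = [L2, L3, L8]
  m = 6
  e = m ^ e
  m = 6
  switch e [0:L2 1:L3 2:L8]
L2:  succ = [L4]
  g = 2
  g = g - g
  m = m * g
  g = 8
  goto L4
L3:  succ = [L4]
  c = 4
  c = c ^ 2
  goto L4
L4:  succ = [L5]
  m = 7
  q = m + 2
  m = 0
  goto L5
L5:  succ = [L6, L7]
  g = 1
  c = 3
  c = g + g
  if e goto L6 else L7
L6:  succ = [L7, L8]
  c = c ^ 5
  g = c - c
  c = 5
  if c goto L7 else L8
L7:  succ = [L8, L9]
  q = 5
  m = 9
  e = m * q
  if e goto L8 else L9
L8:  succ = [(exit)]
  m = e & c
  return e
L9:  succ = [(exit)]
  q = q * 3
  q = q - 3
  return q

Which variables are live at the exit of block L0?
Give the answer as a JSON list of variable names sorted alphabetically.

Answer: ["c", "e"]

Working:
Per-block:
  L0 def {c,e,q} use ∅
  L1 def {e,m} use {e}
  L2 def {g,m} use {m}
  L3 def {c} use ∅
  L4 def {m,q} use ∅
  L5 def {c,g} use {e}
  L6 def {c,g} use {c}
  L7 def {e,m,q} use ∅
  L8 def {m} use {c,e}
  L9 def {q} use {q}

Liveness:
  live L0: ∅→{c,e}
  live L1: {c,e}→{c,e,m}
  live L2: {e,m}→{e}
  live L3: {e}→{e}
  live L4: {e}→{e}
  live L5: {e}→{c,e}
  live L6: {c,e}→{c,e}
  live L7: {c}→{c,e,q}
  live L8: {c,e}→∅
  live L9: {q}→∅

live-out(L0) = ["c", "e"]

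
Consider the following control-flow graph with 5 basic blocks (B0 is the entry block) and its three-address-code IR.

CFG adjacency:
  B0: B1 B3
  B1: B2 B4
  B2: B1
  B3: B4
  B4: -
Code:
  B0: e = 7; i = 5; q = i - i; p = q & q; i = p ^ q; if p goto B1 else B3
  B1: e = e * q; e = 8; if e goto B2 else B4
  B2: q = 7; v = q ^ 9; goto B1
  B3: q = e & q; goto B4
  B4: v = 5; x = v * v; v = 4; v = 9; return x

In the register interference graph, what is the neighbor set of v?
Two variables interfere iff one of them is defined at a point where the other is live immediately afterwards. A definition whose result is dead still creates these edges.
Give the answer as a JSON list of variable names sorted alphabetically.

Per-block:
  B0: {e,i,p,q} / ∅
  B1: {e} / {e,q}
  B2: {q,v} / ∅
  B3: {q} / {e,q}
  B4: {v,x} / ∅

Backward fixpoint:
  B0: in=∅ out={e,q}
  B1: in={e,q} out={e}
  B2: in={e} out={e,q}
  B3: in={e,q} out=∅
  B4: in=∅ out=∅

Interfere edges:
  e: {i,p,q,v}
  i: {e,p,q}
  p: {e,i,q}
  q: {e,i,p,v}
  v: {e,q,x}
  x: {v}

N(v) = ["e", "q", "x"]

Answer: ["e", "q", "x"]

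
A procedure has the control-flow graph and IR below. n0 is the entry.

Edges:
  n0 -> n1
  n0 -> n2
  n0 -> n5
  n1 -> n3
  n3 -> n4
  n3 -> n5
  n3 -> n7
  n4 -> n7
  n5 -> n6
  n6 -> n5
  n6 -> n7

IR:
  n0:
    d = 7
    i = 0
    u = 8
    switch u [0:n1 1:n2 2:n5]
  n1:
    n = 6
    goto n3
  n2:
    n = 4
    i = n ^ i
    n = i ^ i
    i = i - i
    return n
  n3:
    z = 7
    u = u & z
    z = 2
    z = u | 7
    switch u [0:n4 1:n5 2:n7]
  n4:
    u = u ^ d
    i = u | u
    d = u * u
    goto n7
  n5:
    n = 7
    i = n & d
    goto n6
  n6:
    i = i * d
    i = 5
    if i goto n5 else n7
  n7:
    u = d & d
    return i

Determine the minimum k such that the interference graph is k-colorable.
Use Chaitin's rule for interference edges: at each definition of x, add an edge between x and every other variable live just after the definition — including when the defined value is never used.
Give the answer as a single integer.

Answer: 4

Derivation:
Per-block:
  n0: {d,i,u} / ∅
  n1: {n} / ∅
  n2: {i,n} / {i}
  n3: {u,z} / {u}
  n4: {d,i,u} / {d,u}
  n5: {i,n} / {d}
  n6: {i} / {d,i}
  n7: {u} / {d,i}

Live sets:
  n0 li=∅ lo={d,i,u}
  n1 li={d,i,u} lo={d,i,u}
  n2 li={i} lo=∅
  n3 li={d,i,u} lo={d,i,u}
  n4 li={d,u} lo={d,i}
  n5 li={d} lo={d,i}
  n6 li={d,i} lo={d,i}
  n7 li={d,i} lo=∅

Interference:
  d: {i,n,u,z}
  i: {d,n,u,z}
  n: {d,i,u}
  u: {d,i,n,z}
  z: {d,i,u}

Registers:
  lower bound: {d,i,n,u} mutually conflict ⇒ χ ≥ 4
  assign d→R0 i→R1 n→R3 u→R2 z→R3 — no edge inside a register ⇒ χ ≤ 4
  χ = 4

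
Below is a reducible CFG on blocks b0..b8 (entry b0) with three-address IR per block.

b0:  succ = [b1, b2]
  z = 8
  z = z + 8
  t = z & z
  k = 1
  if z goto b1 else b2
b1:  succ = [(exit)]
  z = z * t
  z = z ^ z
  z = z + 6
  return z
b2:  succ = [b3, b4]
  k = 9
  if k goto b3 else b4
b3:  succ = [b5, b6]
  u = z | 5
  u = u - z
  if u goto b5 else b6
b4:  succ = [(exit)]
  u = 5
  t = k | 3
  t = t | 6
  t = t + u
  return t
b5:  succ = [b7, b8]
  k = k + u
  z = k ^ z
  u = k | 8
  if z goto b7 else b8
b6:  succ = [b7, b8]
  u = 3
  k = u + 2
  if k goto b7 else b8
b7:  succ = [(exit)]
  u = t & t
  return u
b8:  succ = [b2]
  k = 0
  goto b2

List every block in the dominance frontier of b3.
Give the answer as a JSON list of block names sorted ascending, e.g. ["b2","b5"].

idom tree: b1←b0 b2←b0 b3←b2 b4←b2 b5←b3 b6←b3 b7←b3 b8←b3
Dom at joins:
  b2: preds {b0,b8}: {b0} ∩ {b0,b2,b3,b8} = {b0}; idom=b0
  b7: preds {b5,b6}: {b0,b2,b3,b5} ∩ {b0,b2,b3,b6} = {b0,b2,b3}; idom=b3
  b8: preds {b5,b6}: {b0,b2,b3,b5} ∩ {b0,b2,b3,b6} = {b0,b2,b3}; idom=b3

Frontier:
  b2←b0: walk · to b0
  b2←b8: walk b8→b3→b2 to b0
  b7←b5: walk b5 to b3
  b7←b6: walk b6 to b3
  b8←b5: walk b5 to b3
  b8←b6: walk b6 to b3
  DF(b0)=∅
  DF(b1)=∅
  DF(b2)={b2}
  DF(b3)={b2}
  DF(b4)=∅
  DF(b5)={b7,b8}
  DF(b6)={b7,b8}
  DF(b7)=∅
  DF(b8)={b2}

DF(b3) = ["b2"]

Answer: ["b2"]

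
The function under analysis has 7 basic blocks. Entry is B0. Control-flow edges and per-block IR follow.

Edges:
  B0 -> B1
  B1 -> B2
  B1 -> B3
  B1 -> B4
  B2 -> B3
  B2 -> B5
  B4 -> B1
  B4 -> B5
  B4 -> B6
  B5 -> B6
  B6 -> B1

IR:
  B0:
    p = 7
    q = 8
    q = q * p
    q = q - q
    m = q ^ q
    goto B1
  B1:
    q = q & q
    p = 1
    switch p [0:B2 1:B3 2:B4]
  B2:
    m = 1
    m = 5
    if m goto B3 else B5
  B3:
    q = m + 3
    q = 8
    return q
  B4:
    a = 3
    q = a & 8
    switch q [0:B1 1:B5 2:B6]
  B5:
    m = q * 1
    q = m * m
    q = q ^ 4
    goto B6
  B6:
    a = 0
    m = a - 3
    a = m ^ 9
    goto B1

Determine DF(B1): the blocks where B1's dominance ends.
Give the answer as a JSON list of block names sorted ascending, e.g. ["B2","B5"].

idom tree: B1←B0 B2←B1 B3←B1 B4←B1 B5←B1 B6←B1
Dom at joins:
  B1: preds {B0,B4,B6}: {B0} ∩ {B0,B1,B4} ∩ {B0,B1,B6} = {B0}; idom=B0
  B3: preds {B1,B2}: {B0,B1} ∩ {B0,B1,B2} = {B0,B1}; idom=B1
  B5: preds {B2,B4}: {B0,B1,B2} ∩ {B0,B1,B4} = {B0,B1}; idom=B1
  B6: preds {B4,B5}: {B0,B1,B4} ∩ {B0,B1,B5} = {B0,B1}; idom=B1

DF walk-up:
  B1←B0: walk · to B0
  B1←B4: walk B4→B1 to B0
  B1←B6: walk B6→B1 to B0
  B3←B1: walk · to B1
  B3←B2: walk B2 to B1
  B5←B2: walk B2 to B1
  B5←B4: walk B4 to B1
  B6←B4: walk B4 to B1
  B6←B5: walk B5 to B1
  DF(B0)=∅
  DF(B1)={B1}
  DF(B2)={B3,B5}
  DF(B3)=∅
  DF(B4)={B1,B5,B6}
  DF(B5)={B6}
  DF(B6)={B1}

DF(B1) = ["B1"]

Answer: ["B1"]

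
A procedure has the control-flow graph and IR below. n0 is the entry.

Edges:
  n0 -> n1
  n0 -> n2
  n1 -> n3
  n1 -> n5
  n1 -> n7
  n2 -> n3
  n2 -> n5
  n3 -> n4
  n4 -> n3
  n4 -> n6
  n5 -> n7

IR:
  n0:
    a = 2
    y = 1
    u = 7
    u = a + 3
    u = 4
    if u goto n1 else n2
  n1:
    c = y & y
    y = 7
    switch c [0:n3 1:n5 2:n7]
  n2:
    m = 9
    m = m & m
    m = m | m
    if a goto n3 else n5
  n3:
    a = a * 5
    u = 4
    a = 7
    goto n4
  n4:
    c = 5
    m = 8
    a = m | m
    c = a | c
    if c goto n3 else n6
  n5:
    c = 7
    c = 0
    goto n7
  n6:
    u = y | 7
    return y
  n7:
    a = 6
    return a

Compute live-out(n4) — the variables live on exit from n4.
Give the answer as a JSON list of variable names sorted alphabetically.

Block summaries:
  n0: {a,u,y} / ∅
  n1: {c,y} / {y}
  n2: {m} / {a}
  n3: {a,u} / {a}
  n4: {a,c,m} / ∅
  n5: {c} / ∅
  n6: {u} / {y}
  n7: {a} / ∅

Backward fixpoint:
  n0: in=∅ out={a,y}
  n1: in={a,y} out={a,y}
  n2: in={a,y} out={a,y}
  n3: in={a,y} out={y}
  n4: in={y} out={a,y}
  n5: in=∅ out=∅
  n6: in={y} out=∅
  n7: in=∅ out=∅

live-out(n4) = ["a", "y"]

Answer: ["a", "y"]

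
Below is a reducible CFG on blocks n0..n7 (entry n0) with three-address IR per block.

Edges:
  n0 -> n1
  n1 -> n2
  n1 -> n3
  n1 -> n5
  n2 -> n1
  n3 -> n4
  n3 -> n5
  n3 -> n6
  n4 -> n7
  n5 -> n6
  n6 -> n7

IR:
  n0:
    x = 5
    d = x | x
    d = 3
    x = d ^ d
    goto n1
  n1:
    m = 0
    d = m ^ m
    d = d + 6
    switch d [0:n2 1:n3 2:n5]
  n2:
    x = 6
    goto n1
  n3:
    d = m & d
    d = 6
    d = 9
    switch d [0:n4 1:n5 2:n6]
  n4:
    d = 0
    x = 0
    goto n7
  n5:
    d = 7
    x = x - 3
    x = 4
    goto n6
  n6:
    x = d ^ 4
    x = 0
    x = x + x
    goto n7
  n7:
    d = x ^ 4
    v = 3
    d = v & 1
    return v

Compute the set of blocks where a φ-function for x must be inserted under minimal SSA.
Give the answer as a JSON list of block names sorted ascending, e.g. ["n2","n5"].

idom tree: n1←n0 n2←n1 n3←n1 n4←n3 n5←n1 n6←n1 n7←n1
Dom at joins:
  n1: preds {n0,n2}: {n0} ∩ {n0,n1,n2} = {n0}; idom=n0
  n5: preds {n1,n3}: {n0,n1} ∩ {n0,n1,n3} = {n0,n1}; idom=n1
  n6: preds {n3,n5}: {n0,n1,n3} ∩ {n0,n1,n5} = {n0,n1}; idom=n1
  n7: preds {n4,n6}: {n0,n1,n3,n4} ∩ {n0,n1,n6} = {n0,n1}; idom=n1

DF derivation:
  n1←n0: walk · to n0
  n1←n2: walk n2→n1 to n0
  n5←n1: walk · to n1
  n5←n3: walk n3 to n1
  n6←n3: walk n3 to n1
  n6←n5: walk n5 to n1
  n7←n4: walk n4→n3 to n1
  n7←n6: walk n6 to n1
  n0 → ∅
  n1 → {n1}
  n2 → {n1}
  n3 → {n5,n6,n7}
  n4 → {n7}
  n5 → {n6}
  n6 → {n7}
  n7 → ∅

φ for x: defs {n0,n2,n4,n5,n6}
  DF⁺ = {n1,n6,n7}

Answer: ["n1", "n6", "n7"]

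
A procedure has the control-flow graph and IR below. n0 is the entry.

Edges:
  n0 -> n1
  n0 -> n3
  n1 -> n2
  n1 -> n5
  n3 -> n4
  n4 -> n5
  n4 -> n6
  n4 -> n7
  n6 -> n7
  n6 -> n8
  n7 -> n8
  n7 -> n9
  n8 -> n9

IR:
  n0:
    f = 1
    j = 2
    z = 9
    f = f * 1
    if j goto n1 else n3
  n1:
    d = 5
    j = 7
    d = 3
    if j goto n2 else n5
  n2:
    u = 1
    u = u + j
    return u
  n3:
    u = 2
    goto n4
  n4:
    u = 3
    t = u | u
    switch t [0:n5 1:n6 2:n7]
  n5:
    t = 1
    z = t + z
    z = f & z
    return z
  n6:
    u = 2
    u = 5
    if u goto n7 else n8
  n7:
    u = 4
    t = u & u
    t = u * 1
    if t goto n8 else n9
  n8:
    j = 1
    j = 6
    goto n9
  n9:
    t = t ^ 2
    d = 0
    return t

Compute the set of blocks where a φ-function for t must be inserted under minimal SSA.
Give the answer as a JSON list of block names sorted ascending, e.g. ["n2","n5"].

Answer: ["n5", "n8", "n9"]

Analysis:
idom tree: n1←n0 n2←n1 n3←n0 n4←n3 n5←n0 n6←n4 n7←n4 n8←n4 n9←n4
Join-block Dom:
  n5: preds {n1,n4}: {n0,n1} ∩ {n0,n3,n4} = {n0}; idom=n0
  n7: preds {n4,n6}: {n0,n3,n4} ∩ {n0,n3,n4,n6} = {n0,n3,n4}; idom=n4
  n8: preds {n6,n7}: {n0,n3,n4,n6} ∩ {n0,n3,n4,n7} = {n0,n3,n4}; idom=n4
  n9: preds {n7,n8}: {n0,n3,n4,n7} ∩ {n0,n3,n4,n8} = {n0,n3,n4}; idom=n4

DF derivation:
  n5←n1: walk n1 to n0
  n5←n4: walk n4→n3 to n0
  n7←n4: walk · to n4
  n7←n6: walk n6 to n4
  n8←n6: walk n6 to n4
  n8←n7: walk n7 to n4
  n9←n7: walk n7 to n4
  n9←n8: walk n8 to n4
  n0 → ∅
  n1 → {n5}
  n2 → ∅
  n3 → {n5}
  n4 → {n5}
  n5 → ∅
  n6 → {n7,n8}
  n7 → {n8,n9}
  n8 → {n9}
  n9 → ∅

φ for t: defs {n4,n5,n7,n9}
  DF⁺ = {n5,n8,n9}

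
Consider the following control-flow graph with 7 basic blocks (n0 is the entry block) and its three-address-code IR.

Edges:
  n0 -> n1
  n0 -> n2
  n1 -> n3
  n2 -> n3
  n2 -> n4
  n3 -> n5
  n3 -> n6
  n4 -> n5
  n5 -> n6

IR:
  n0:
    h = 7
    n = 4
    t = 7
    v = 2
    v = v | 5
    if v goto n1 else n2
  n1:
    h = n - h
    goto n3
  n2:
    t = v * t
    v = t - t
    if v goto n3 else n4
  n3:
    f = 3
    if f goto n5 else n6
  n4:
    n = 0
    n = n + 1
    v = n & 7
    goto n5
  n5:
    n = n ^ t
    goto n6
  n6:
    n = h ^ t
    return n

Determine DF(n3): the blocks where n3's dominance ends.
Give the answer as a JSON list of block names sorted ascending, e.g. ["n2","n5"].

idom tree: n1←n0 n2←n0 n3←n0 n4←n2 n5←n0 n6←n0
Dom at joins:
  n3: preds {n1,n2}: {n0,n1} ∩ {n0,n2} = {n0}; idom=n0
  n5: preds {n3,n4}: {n0,n3} ∩ {n0,n2,n4} = {n0}; idom=n0
  n6: preds {n3,n5}: {n0,n3} ∩ {n0,n5} = {n0}; idom=n0

DF walk-up:
  join n3 pred n1: n1 stop@n0
  join n3 pred n2: n2 stop@n0
  join n5 pred n3: n3 stop@n0
  join n5 pred n4: n4→n2 stop@n0
  join n6 pred n3: n3 stop@n0
  join n6 pred n5: n5 stop@n0
  DF(n0)=∅
  DF(n1)={n3}
  DF(n2)={n3,n5}
  DF(n3)={n5,n6}
  DF(n4)={n5}
  DF(n5)={n6}
  DF(n6)=∅

DF(n3) = ["n5", "n6"]

Answer: ["n5", "n6"]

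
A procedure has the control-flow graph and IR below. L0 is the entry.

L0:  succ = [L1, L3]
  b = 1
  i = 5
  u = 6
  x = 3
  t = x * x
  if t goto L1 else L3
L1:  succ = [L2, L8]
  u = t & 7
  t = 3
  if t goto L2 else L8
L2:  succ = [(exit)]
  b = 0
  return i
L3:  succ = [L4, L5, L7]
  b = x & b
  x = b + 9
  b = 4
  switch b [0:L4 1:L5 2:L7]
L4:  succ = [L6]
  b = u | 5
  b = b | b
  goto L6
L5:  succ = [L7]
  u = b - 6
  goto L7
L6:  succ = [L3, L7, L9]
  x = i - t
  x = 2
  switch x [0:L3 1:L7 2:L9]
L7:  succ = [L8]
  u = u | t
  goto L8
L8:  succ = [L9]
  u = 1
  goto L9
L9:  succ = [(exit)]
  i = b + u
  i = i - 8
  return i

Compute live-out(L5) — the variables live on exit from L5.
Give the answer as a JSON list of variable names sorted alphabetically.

Answer: ["b", "t", "u"]

Derivation:
Block summaries:
  L0: {b,i,t,u,x} / ∅
  L1: {t,u} / {t}
  L2: {b} / {i}
  L3: {b,x} / {b,x}
  L4: {b} / {u}
  L5: {u} / {b}
  L6: {x} / {i,t}
  L7: {u} / {t,u}
  L8: {u} / ∅
  L9: {i} / {b,u}

Backward fixpoint:
  live L0: ∅→{b,i,t,u,x}
  live L1: {b,i,t}→{b,i}
  live L2: {i}→∅
  live L3: {b,i,t,u,x}→{b,i,t,u}
  live L4: {i,t,u}→{b,i,t,u}
  live L5: {b,t}→{b,t,u}
  live L6: {b,i,t,u}→{b,i,t,u,x}
  live L7: {b,t,u}→{b}
  live L8: {b}→{b,u}
  live L9: {b,u}→∅

live-out(L5) = ["b", "t", "u"]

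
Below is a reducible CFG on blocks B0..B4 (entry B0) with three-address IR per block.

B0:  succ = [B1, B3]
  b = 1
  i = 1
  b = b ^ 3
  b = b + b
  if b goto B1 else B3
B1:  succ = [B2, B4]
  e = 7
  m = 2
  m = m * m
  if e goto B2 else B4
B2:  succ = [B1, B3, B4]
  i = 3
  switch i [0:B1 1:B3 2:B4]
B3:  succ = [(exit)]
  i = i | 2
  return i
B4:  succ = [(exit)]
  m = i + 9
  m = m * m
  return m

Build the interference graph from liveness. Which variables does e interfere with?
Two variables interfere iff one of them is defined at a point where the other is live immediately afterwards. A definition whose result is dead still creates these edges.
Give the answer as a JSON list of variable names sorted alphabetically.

def/use:
  B0 def {b,i} use ∅
  B1 def {e,m} use ∅
  B2 def {i} use ∅
  B3 def {i} use {i}
  B4 def {m} use {i}

Liveness:
  B0 li=∅ lo={i}
  B1 li={i} lo={i}
  B2 li=∅ lo={i}
  B3 li={i} lo=∅
  B4 li={i} lo=∅

Interference:
  b↔{i}
  e↔{i,m}
  i↔{b,e,m}
  m↔{e,i}

N(e) = ["i", "m"]

Answer: ["i", "m"]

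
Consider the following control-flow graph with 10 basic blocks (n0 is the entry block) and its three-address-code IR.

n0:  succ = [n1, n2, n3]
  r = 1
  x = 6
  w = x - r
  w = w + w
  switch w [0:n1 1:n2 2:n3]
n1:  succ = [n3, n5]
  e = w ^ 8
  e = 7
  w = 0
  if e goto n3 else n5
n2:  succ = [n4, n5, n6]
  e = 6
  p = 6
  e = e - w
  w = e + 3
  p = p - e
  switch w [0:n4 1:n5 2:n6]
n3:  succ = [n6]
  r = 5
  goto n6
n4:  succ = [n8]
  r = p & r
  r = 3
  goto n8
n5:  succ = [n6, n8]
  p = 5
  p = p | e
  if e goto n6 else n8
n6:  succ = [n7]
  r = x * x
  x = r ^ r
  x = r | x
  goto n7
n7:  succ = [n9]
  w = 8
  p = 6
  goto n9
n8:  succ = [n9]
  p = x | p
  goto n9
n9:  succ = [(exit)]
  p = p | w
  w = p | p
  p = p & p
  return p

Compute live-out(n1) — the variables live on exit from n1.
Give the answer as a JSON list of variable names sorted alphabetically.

Answer: ["e", "w", "x"]

Derivation:
Per-block:
  n0: def={r,w,x} ue=∅
  n1: def={e,w} ue={w}
  n2: def={e,p,w} ue={w}
  n3: def={r} ue=∅
  n4: def={r} ue={p,r}
  n5: def={p} ue={e}
  n6: def={r,x} ue={x}
  n7: def={p,w} ue=∅
  n8: def={p} ue={p,x}
  n9: def={p,w} ue={p,w}

Live sets:
  live n0: ∅→{r,w,x}
  live n1: {w,x}→{e,w,x}
  live n2: {r,w,x}→{e,p,r,w,x}
  live n3: {x}→{x}
  live n4: {p,r,w,x}→{p,w,x}
  live n5: {e,w,x}→{p,w,x}
  live n6: {x}→∅
  live n7: ∅→{p,w}
  live n8: {p,w,x}→{p,w}
  live n9: {p,w}→∅

live-out(n1) = ["e", "w", "x"]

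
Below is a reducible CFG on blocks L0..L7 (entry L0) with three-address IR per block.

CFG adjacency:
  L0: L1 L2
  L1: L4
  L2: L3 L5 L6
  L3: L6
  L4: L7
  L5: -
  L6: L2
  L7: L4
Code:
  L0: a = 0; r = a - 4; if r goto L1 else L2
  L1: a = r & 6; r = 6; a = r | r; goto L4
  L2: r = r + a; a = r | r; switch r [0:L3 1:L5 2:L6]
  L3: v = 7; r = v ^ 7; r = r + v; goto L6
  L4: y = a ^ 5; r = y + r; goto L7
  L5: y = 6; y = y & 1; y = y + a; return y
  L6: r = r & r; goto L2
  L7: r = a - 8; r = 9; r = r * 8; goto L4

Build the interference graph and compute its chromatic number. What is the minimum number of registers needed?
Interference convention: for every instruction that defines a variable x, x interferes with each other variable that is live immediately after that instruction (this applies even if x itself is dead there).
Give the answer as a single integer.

Answer: 3

Derivation:
Per-block:
  L0 def {a,r} use ∅
  L1 def {a,r} use {r}
  L2 def {a,r} use {a,r}
  L3 def {r,v} use ∅
  L4 def {r,y} use {a,r}
  L5 def {y} use {a}
  L6 def {r} use {r}
  L7 def {r} use {a}

Live sets:
  L0: in=∅ out={a,r}
  L1: in={r} out={a,r}
  L2: in={a,r} out={a,r}
  L3: in={a} out={a,r}
  L4: in={a,r} out={a}
  L5: in={a} out=∅
  L6: in={a,r} out={a,r}
  L7: in={a} out={a,r}

Interfere edges:
  a: {r,v,y}
  r: {a,v,y}
  v: {a,r}
  y: {a,r}

Colouring:
  {a,r,v} pairwise interfere (3-clique) ⇒ χ ≥ 3
  3-colouring: R0={a}  R1={r}  R2={v,y}
  χ = 3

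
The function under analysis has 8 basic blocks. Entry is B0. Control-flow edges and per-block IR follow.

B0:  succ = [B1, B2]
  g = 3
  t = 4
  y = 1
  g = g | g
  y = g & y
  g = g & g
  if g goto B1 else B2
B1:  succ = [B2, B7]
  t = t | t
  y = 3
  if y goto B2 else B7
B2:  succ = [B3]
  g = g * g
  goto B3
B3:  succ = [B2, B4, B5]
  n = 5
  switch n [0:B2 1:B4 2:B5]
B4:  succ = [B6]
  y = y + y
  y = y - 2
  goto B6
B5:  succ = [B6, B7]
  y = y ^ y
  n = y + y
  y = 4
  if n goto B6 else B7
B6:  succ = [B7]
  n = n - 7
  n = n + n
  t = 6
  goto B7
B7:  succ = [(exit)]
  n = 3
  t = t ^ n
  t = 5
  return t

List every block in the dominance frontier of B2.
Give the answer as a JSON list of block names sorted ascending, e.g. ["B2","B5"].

idom tree: B1←B0 B2←B0 B3←B2 B4←B3 B5←B3 B6←B3 B7←B0
Dom∩ at merges:
  B2: preds {B0,B1,B3}: {B0} ∩ {B0,B1} ∩ {B0,B2,B3} = {B0}; idom=B0
  B6: preds {B4,B5}: {B0,B2,B3,B4} ∩ {B0,B2,B3,B5} = {B0,B2,B3}; idom=B3
  B7: preds {B1,B5,B6}: {B0,B1} ∩ {B0,B2,B3,B5} ∩ {B0,B2,B3,B6} = {B0}; idom=B0

Frontier:
  B2←B0: walk · to B0
  B2←B1: walk B1 to B0
  B2←B3: walk B3→B2 to B0
  B6←B4: walk B4 to B3
  B6←B5: walk B5 to B3
  B7←B1: walk B1 to B0
  B7←B5: walk B5→B3→B2 to B0
  B7←B6: walk B6→B3→B2 to B0
  B0: DF=∅
  B1: DF={B2,B7}
  B2: DF={B2,B7}
  B3: DF={B2,B7}
  B4: DF={B6}
  B5: DF={B6,B7}
  B6: DF={B7}
  B7: DF=∅

DF(B2) = ["B2", "B7"]

Answer: ["B2", "B7"]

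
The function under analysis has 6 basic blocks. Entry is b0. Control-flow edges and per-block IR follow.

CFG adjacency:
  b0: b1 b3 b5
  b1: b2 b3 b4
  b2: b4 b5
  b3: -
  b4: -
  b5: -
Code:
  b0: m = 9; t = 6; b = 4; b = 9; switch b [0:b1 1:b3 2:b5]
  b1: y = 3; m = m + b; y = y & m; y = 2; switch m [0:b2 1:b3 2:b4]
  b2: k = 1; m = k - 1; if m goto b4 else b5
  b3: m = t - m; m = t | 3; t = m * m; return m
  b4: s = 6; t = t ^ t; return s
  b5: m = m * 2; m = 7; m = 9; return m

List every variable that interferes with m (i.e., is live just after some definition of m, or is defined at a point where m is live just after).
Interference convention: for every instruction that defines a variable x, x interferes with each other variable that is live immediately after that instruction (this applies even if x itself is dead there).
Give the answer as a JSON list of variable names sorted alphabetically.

def/use:
  b0 def {b,m,t} use ∅
  b1 def {m,y} use {b,m}
  b2 def {k,m} use ∅
  b3 def {m,t} use {m,t}
  b4 def {s,t} use {t}
  b5 def {m} use {m}

Backward fixpoint:
  b0 li=∅ lo={b,m,t}
  b1 li={b,m,t} lo={m,t}
  b2 li={t} lo={m,t}
  b3 li={m,t} lo=∅
  b4 li={t} lo=∅
  b5 li={m} lo=∅

Interference:
  b — {m,t,y}
  k — {t}
  m — {b,t,y}
  s — {t}
  t — {b,k,m,s,y}
  y — {b,m,t}

N(m) = ["b", "t", "y"]

Answer: ["b", "t", "y"]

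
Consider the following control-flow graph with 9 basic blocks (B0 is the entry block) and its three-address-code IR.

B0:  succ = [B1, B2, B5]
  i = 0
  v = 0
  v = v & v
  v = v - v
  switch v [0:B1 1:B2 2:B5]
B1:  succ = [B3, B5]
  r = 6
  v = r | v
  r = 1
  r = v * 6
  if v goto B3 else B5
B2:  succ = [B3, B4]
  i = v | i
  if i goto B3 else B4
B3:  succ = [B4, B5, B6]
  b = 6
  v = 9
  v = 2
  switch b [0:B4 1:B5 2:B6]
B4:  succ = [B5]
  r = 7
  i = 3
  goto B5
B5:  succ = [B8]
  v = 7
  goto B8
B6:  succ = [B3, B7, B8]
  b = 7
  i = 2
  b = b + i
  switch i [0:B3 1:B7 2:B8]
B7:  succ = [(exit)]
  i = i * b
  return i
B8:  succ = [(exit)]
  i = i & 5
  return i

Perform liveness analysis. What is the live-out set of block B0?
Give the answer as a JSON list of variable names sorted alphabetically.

Block summaries:
  B0: {i,v} / ∅
  B1: {r,v} / {v}
  B2: {i} / {i,v}
  B3: {b,v} / ∅
  B4: {i,r} / ∅
  B5: {v} / ∅
  B6: {b,i} / ∅
  B7: {i} / {b,i}
  B8: {i} / {i}

Liveness:
  B0 li=∅ lo={i,v}
  B1 li={i,v} lo={i}
  B2 li={i,v} lo={i}
  B3 li={i} lo={i}
  B4 li=∅ lo={i}
  B5 li={i} lo={i}
  B6 li=∅ lo={b,i}
  B7 li={b,i} lo=∅
  B8 li={i} lo=∅

live-out(B0) = ["i", "v"]

Answer: ["i", "v"]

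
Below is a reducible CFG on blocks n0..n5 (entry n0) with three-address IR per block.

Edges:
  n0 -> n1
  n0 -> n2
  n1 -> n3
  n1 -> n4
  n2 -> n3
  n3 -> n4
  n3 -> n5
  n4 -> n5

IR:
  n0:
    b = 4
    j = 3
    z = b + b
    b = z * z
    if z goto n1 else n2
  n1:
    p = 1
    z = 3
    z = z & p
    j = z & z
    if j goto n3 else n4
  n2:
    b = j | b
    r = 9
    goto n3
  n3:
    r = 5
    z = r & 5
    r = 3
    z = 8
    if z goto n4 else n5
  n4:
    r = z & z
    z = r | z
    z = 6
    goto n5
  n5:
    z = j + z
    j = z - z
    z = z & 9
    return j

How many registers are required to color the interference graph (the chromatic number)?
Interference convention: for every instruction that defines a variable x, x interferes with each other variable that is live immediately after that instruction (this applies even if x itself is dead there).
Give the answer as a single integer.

Answer: 3

Derivation:
def/use:
  n0: def={b,j,z} ue=∅
  n1: def={j,p,z} ue=∅
  n2: def={b,r} ue={b,j}
  n3: def={r,z} ue=∅
  n4: def={r,z} ue={z}
  n5: def={j,z} ue={j,z}

Backward fixpoint:
  live n0: ∅→{b,j}
  live n1: ∅→{j,z}
  live n2: {b,j}→{j}
  live n3: {j}→{j,z}
  live n4: {j,z}→{j,z}
  live n5: {j,z}→∅

Interfere edges:
  b: {j,z}
  j: {b,r,z}
  p: {z}
  r: {j,z}
  z: {b,j,p,r}

Colouring:
  clique {b,j,z} ⇒ need ≥ 3
  assign b→r2 j→r1 p→r1 r→r2 z→r0 — no edge inside a register ⇒ χ ≤ 3
  χ = 3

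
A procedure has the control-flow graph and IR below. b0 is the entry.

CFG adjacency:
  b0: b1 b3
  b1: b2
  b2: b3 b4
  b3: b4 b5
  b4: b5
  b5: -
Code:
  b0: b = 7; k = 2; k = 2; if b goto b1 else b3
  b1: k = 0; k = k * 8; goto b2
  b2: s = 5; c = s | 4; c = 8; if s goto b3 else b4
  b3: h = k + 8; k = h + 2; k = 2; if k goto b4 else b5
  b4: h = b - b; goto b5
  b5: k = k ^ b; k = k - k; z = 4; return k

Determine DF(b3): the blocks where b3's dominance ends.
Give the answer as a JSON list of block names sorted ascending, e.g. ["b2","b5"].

idom tree: b1←b0 b2←b1 b3←b0 b4←b0 b5←b0
Dom at joins:
  b3: preds {b0,b2}: {b0} ∩ {b0,b1,b2} = {b0}; idom=b0
  b4: preds {b2,b3}: {b0,b1,b2} ∩ {b0,b3} = {b0}; idom=b0
  b5: preds {b3,b4}: {b0,b3} ∩ {b0,b4} = {b0}; idom=b0

DF walk-up:
  join b3 pred b0: · stop@b0
  join b3 pred b2: b2→b1 stop@b0
  join b4 pred b2: b2→b1 stop@b0
  join b4 pred b3: b3 stop@b0
  join b5 pred b3: b3 stop@b0
  join b5 pred b4: b4 stop@b0
  b0 → ∅
  b1 → {b3,b4}
  b2 → {b3,b4}
  b3 → {b4,b5}
  b4 → {b5}
  b5 → ∅

DF(b3) = ["b4", "b5"]

Answer: ["b4", "b5"]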